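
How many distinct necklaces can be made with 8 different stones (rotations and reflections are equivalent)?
(8-1)!/2 = 5040/2 = 2520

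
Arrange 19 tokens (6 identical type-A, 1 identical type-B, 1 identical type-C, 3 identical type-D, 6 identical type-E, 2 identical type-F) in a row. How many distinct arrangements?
19! / (6! × 1! × 1! × 3! × 6! × 2!) = 19554575040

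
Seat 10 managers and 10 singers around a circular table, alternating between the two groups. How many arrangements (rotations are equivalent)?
Fix one of the managers: (10-1)! ways for the remaining managers, × 10! ways for the singers = 362880 × 3628800 = 1316818944000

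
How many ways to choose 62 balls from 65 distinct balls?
C(65,62) = 65!/(62!×3!) = 43680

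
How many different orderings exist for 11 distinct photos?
11! = 39916800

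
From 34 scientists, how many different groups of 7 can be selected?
C(34,7) = 34!/(7!×27!) = 5379616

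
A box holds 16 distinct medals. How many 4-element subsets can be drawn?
C(16,4) = 16!/(4!×12!) = 1820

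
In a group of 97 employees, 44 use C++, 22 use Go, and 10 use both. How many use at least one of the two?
|A∪B| = |A| + |B| - |A∩B| = 44 + 22 - 10 = 56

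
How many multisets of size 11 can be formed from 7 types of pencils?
C(11+7-1, 7-1) = C(17, 6) = 12376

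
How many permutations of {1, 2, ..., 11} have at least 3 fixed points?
Exactly j fixed points: C(11,j)·!(11-j); sum over j ≥ 3 (derangement numbers via !m = (m-1)·(!(m-1) + !(m-2)): !0..!8 = 1, 0, 1, 2, 9, 44, 265, 1854, 14833). Σ_{j=3}^{11} C(11,j)·!(11-j) = C(11,3)·!8 + C(11,4)·!7 + C(11,5)·!6 + C(11,6)·!5 + C(11,7)·!4 + C(11,8)·!3 + C(11,9)·!2 + C(11,10)·!1 + C(11,11)·!0 = 165·14833 + 330·1854 + 462·265 + 462·44 + 330·9 + 165·2 + 55·1 + 11·0 + 1·1 = 3205379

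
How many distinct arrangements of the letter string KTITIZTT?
8! / (1! × 2! × 1! × 4!) = 840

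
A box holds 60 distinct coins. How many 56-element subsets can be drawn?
C(60,56) = 60!/(56!×4!) = 487635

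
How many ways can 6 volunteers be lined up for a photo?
6! = 720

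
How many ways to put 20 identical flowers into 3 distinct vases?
C(20+3-1, 3-1) = C(22, 2) = 231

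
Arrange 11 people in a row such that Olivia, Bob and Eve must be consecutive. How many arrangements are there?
Treat the 3 as one block: (11-3+1)! × 3! = 362880 × 6 = 2177280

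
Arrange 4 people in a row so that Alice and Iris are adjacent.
Treat as block: (4-1)! × 2! = 6 × 2 = 12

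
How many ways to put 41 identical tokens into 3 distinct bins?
C(41+3-1, 3-1) = C(43, 2) = 903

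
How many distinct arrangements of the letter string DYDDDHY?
7! / (4! × 2! × 1!) = 105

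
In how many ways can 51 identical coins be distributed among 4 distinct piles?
C(51+4-1, 4-1) = C(54, 3) = 24804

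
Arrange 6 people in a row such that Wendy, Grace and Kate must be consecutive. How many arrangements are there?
Treat the 3 as one block: (6-3+1)! × 3! = 24 × 6 = 144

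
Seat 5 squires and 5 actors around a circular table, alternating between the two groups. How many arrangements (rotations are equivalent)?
Fix one of the squires: (5-1)! ways for the remaining squires, × 5! ways for the actors = 24 × 120 = 2880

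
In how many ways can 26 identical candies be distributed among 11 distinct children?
C(26+11-1, 11-1) = C(36, 10) = 254186856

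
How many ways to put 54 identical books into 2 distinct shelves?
C(54+2-1, 2-1) = C(55, 1) = 55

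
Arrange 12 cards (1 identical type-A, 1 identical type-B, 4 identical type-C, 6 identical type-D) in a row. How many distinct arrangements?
12! / (1! × 1! × 4! × 6!) = 27720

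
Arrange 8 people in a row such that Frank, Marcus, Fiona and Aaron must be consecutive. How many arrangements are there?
Treat the 4 as one block: (8-4+1)! × 4! = 120 × 24 = 2880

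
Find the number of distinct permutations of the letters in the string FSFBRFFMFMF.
11! / (1! × 1! × 1! × 2! × 6!) = 27720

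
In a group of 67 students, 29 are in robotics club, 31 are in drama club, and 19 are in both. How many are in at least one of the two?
|A∪B| = |A| + |B| - |A∩B| = 29 + 31 - 19 = 41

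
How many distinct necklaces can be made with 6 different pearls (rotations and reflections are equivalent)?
(6-1)!/2 = 120/2 = 60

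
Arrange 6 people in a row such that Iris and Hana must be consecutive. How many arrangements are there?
Treat the 2 as one block: (6-2+1)! × 2! = 120 × 2 = 240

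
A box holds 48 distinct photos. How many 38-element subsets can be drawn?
C(48,38) = 48!/(38!×10!) = 6540715896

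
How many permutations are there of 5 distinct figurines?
5! = 120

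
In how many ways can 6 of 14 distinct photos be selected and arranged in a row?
P(14,6) = 14!/(14-6)! = 2162160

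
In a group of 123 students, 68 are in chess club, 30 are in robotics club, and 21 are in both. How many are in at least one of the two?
|A∪B| = |A| + |B| - |A∩B| = 68 + 30 - 21 = 77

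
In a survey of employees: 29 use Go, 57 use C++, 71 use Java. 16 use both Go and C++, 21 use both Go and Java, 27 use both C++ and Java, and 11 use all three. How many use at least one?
|A∪B∪C| = 29+57+71-16-21-27+11 = 104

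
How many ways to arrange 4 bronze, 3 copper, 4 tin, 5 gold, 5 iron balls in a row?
21! / (4! × 3! × 4! × 5! × 5!) = 1026615189600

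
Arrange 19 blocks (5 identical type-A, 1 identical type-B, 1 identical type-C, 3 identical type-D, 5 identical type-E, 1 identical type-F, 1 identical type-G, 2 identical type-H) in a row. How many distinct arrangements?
19! / (5! × 1! × 1! × 3! × 5! × 1! × 1! × 2!) = 703964701440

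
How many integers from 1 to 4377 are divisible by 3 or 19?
⌊4377/3⌋ + ⌊4377/19⌋ - ⌊4377/57⌋ = 1459 + 230 - 76 = 1613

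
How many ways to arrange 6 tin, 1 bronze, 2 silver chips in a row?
9! / (6! × 1! × 2!) = 252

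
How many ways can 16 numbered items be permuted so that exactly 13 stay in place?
Choose the 13 fixed points C(16,13) = 560, derange the rest: !3 = Σ_{j=0}^{3} (-1)^j·3!/j! = 6 - 6 + 3 - 1 = 2. Product = 560 × 2 = 1120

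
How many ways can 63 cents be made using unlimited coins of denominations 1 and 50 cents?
Coefficient of x^63 in 1/(1-x^1) · 1/(1-x^50). Use j coins of 50 for j = 0..⌊63/50⌋ = 1, the rest in 1s: 1 + 1 = 2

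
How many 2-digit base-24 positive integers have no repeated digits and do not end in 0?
Last digit: 23 nonzero choices. First digit: 22 (nonzero, ≠last). Middle 0: P(22,0) = 1. Total = 506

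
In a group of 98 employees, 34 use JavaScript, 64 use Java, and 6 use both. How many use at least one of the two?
|A∪B| = |A| + |B| - |A∩B| = 34 + 64 - 6 = 92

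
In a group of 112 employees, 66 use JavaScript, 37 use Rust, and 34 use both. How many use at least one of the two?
|A∪B| = |A| + |B| - |A∩B| = 66 + 37 - 34 = 69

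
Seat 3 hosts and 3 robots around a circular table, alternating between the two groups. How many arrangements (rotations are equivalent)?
Fix one of the hosts: (3-1)! ways for the remaining hosts, × 3! ways for the robots = 2 × 6 = 12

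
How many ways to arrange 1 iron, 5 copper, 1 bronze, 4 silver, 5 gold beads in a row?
16! / (1! × 5! × 1! × 4! × 5!) = 60540480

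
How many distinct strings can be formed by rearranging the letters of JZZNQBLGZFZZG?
13! / (5! × 2! × 1! × 1! × 1! × 1! × 1! × 1!) = 25945920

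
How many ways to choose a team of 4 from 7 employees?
C(7,4) = 7!/(4!×3!) = 35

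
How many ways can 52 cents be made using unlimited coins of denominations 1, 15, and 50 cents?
Coefficient of x^52 in 1/(1-x^1) · 1/(1-x^15) · 1/(1-x^50). Case on j = number of 50-cent coins (j = 0..1); remainder r = 52 - 50j is made from {1,15} in ⌊r/15⌋+1 ways. r = 52, 2 → 4 + 1 = 5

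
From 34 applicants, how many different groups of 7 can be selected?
C(34,7) = 34!/(7!×27!) = 5379616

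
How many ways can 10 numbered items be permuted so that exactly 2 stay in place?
Choose the 2 fixed points C(10,2) = 45, derange the rest: !8 = Σ_{j=0}^{8} (-1)^j·8!/j! = 40320 - 40320 + 20160 - 6720 + 1680 - 336 + 56 - 8 + 1 = 14833. Product = 45 × 14833 = 667485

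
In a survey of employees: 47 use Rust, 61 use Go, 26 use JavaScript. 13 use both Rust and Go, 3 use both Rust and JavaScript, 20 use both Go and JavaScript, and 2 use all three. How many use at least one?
|A∪B∪C| = 47+61+26-13-3-20+2 = 100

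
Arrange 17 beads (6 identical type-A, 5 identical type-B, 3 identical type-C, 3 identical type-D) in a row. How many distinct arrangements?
17! / (6! × 5! × 3! × 3!) = 114354240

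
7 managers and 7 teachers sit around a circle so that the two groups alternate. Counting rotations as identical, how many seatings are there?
Fix one of the managers: (7-1)! ways for the remaining managers, × 7! ways for the teachers = 720 × 5040 = 3628800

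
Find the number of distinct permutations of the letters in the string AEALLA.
6! / (2! × 1! × 3!) = 60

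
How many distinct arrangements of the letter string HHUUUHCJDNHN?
12! / (1! × 1! × 1! × 2! × 3! × 4!) = 1663200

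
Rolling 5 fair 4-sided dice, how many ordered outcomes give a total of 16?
Coefficient of x^16 in (x + x² + ... + x^4)^5. By inclusion-exclusion on dice exceeding 4: Σ_j (-1)^j C(5,j)·C(16-1-4j, 4) = C(5,0)·C(15,4) - C(5,1)·C(11,4) + C(5,2)·C(7,4) = 1·1365 - 5·330 + 10·35 = 65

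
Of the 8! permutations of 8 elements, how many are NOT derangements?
Complement of the derangements. !8 = Σ_{j=0}^{8} (-1)^j·8!/j! = 40320 - 40320 + 20160 - 6720 + 1680 - 336 + 56 - 8 + 1 = 14833. 8! - !8 = 40320 - 14833 = 25487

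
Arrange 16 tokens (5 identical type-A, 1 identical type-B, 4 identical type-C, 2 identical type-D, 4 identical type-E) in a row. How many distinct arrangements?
16! / (5! × 1! × 4! × 2! × 4!) = 151351200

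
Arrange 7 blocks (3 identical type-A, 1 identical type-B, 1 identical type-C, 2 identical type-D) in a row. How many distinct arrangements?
7! / (3! × 1! × 1! × 2!) = 420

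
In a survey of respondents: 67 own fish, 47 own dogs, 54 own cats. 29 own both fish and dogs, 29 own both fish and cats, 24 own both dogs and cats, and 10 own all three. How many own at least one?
|A∪B∪C| = 67+47+54-29-29-24+10 = 96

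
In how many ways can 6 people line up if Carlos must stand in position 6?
Fix one position: (6-1)! = 120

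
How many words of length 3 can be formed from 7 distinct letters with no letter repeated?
P(7,3) = 7!/(7-3)! = 210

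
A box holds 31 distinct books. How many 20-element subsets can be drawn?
C(31,20) = 31!/(20!×11!) = 84672315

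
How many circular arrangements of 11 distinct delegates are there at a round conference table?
Circular: fix one position, arrange the rest. (11-1)! = 3628800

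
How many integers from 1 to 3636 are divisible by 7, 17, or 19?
⌊3636/7⌋+⌊3636/17⌋+⌊3636/19⌋ - ⌊3636/119⌋-⌊3636/133⌋-⌊3636/323⌋ + ⌊3636/2261⌋ = 519+213+191 - 30-27-11 + 1 = 856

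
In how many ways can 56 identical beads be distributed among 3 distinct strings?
C(56+3-1, 3-1) = C(58, 2) = 1653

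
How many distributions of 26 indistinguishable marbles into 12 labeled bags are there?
C(26+12-1, 12-1) = C(37, 11) = 854992152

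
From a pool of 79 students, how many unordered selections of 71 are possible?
C(79,71) = 79!/(71!×8!) = 26088783435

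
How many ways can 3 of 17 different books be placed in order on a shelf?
P(17,3) = 17!/(17-3)! = 4080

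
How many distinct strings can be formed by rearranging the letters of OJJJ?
4! / (3! × 1!) = 4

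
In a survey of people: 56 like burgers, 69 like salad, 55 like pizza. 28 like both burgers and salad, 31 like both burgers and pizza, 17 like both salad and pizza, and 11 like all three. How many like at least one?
|A∪B∪C| = 56+69+55-28-31-17+11 = 115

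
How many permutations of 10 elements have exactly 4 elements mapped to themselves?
Choose the 4 fixed points C(10,4) = 210, derange the rest: !6 = Σ_{j=0}^{6} (-1)^j·6!/j! = 720 - 720 + 360 - 120 + 30 - 6 + 1 = 265. Product = 210 × 265 = 55650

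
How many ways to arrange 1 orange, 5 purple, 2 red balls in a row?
8! / (1! × 5! × 2!) = 168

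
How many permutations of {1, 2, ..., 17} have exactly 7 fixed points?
Choose the 7 fixed points C(17,7) = 19448, derange the rest: !10 = Σ_{j=0}^{10} (-1)^j·10!/j! = 3628800 - 3628800 + 1814400 - 604800 + 151200 - 30240 + 5040 - 720 + 90 - 10 + 1 = 1334961. Product = 19448 × 1334961 = 25962321528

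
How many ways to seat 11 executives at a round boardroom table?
Circular: fix one position, arrange the rest. (11-1)! = 3628800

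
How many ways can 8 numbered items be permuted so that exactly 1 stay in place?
Choose the 1 fixed point C(8,1) = 8, derange the rest: !7 = Σ_{j=0}^{7} (-1)^j·7!/j! = 5040 - 5040 + 2520 - 840 + 210 - 42 + 7 - 1 = 1854. Product = 8 × 1854 = 14832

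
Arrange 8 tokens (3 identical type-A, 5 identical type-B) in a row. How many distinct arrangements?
8! / (3! × 5!) = 56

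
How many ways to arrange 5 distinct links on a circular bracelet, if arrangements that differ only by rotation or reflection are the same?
(5-1)!/2 = 24/2 = 12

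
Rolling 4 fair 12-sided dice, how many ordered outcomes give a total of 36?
Coefficient of x^36 in (x + x² + ... + x^12)^4. By inclusion-exclusion on dice exceeding 12: Σ_j (-1)^j C(4,j)·C(36-1-12j, 3) = C(4,0)·C(35,3) - C(4,1)·C(23,3) + C(4,2)·C(11,3) = 1·6545 - 4·1771 + 6·165 = 451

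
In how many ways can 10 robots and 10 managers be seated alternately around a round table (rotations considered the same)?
Fix one of the robots: (10-1)! ways for the remaining robots, × 10! ways for the managers = 362880 × 3628800 = 1316818944000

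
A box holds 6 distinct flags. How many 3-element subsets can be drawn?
C(6,3) = 6!/(3!×3!) = 20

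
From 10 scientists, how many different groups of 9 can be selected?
C(10,9) = 10!/(9!×1!) = 10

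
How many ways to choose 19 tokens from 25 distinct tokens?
C(25,19) = 25!/(19!×6!) = 177100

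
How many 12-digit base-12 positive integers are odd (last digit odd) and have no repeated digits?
Last∈{1,3,5,7,9,11}. Last=0: 0. Last nonzero: 6×10×P(10,10) = 217728000. Total = 217728000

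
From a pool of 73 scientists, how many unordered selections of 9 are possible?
C(73,9) = 73!/(9!×64!) = 97082021465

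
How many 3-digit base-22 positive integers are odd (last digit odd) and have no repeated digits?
Last∈{1,3,5,7,9,11,13,15,17,19,21}. Last=0: 0. Last nonzero: 11×20×P(20,1) = 4400. Total = 4400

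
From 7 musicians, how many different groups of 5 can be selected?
C(7,5) = 7!/(5!×2!) = 21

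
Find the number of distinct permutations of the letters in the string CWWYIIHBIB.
10! / (1! × 3! × 2! × 1! × 1! × 2!) = 151200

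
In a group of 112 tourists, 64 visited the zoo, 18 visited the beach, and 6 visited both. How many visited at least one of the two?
|A∪B| = |A| + |B| - |A∩B| = 64 + 18 - 6 = 76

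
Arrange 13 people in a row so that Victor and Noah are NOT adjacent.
Total - adjacent = 13! - (13-1)!×2 = 6227020800 - 958003200 = 5269017600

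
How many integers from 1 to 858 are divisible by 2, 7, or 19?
⌊858/2⌋+⌊858/7⌋+⌊858/19⌋ - ⌊858/14⌋-⌊858/38⌋-⌊858/133⌋ + ⌊858/266⌋ = 429+122+45 - 61-22-6 + 3 = 510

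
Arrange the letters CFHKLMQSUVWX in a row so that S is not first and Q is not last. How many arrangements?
By inclusion-exclusion: 12! - 2×(12-1)! + (12-2)! = 479001600 - 79833600 + 3628800 = 402796800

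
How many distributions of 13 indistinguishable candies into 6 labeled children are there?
C(13+6-1, 6-1) = C(18, 5) = 8568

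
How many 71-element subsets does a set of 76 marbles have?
C(76,71) = 76!/(71!×5!) = 18474840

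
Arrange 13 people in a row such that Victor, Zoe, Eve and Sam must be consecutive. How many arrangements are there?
Treat the 4 as one block: (13-4+1)! × 4! = 3628800 × 24 = 87091200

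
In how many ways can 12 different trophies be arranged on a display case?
12! = 479001600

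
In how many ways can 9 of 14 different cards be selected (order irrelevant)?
C(14,9) = 14!/(9!×5!) = 2002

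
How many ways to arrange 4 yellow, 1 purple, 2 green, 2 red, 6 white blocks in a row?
15! / (4! × 1! × 2! × 2! × 6!) = 18918900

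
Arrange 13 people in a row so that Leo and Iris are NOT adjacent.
Total - adjacent = 13! - (13-1)!×2 = 6227020800 - 958003200 = 5269017600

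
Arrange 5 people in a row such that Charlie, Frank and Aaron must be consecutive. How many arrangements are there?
Treat the 3 as one block: (5-3+1)! × 3! = 6 × 6 = 36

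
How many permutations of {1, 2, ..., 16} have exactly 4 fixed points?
Choose the 4 fixed points C(16,4) = 1820, derange the rest: !12 = Σ_{j=0}^{12} (-1)^j·12!/j! = 479001600 - 479001600 + 239500800 - 79833600 + 19958400 - 3991680 + 665280 - 95040 + 11880 - 1320 + 132 - 12 + 1 = 176214841. Product = 1820 × 176214841 = 320711010620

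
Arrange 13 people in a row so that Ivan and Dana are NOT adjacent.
Total - adjacent = 13! - (13-1)!×2 = 6227020800 - 958003200 = 5269017600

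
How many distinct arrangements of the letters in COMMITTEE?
9! / (1! × 1! × 2! × 1! × 2! × 2!) = 45360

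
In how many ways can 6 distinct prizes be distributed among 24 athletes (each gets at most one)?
P(24,6) = 24!/(24-6)! = 96909120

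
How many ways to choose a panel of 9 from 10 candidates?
C(10,9) = 10!/(9!×1!) = 10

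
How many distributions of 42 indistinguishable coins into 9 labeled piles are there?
C(42+9-1, 9-1) = C(50, 8) = 536878650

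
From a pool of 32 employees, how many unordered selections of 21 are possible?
C(32,21) = 32!/(21!×11!) = 129024480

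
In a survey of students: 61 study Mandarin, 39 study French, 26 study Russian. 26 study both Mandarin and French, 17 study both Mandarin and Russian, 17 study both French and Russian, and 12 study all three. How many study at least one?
|A∪B∪C| = 61+39+26-26-17-17+12 = 78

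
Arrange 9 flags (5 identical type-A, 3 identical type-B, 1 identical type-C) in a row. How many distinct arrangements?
9! / (5! × 3! × 1!) = 504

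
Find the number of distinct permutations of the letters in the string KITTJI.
6! / (2! × 2! × 1! × 1!) = 180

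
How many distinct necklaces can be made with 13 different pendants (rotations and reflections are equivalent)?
(13-1)!/2 = 479001600/2 = 239500800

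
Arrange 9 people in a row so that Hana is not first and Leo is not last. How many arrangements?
By inclusion-exclusion: 9! - 2×(9-1)! + (9-2)! = 362880 - 80640 + 5040 = 287280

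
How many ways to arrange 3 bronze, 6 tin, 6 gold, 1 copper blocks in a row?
16! / (3! × 6! × 6! × 1!) = 6726720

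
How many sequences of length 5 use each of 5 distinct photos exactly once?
5! = 120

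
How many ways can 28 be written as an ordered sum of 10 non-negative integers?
C(28+10-1, 10-1) = C(37, 9) = 124403620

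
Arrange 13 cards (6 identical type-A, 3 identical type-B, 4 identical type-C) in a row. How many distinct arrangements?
13! / (6! × 3! × 4!) = 60060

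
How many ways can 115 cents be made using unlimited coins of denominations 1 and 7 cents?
Coefficient of x^115 in 1/(1-x^1) · 1/(1-x^7). Use j coins of 7 for j = 0..⌊115/7⌋ = 16, the rest in 1s: 16 + 1 = 17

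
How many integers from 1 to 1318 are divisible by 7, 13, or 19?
⌊1318/7⌋+⌊1318/13⌋+⌊1318/19⌋ - ⌊1318/91⌋-⌊1318/133⌋-⌊1318/247⌋ + ⌊1318/1729⌋ = 188+101+69 - 14-9-5 + 0 = 330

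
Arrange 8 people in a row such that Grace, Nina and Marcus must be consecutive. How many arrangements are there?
Treat the 3 as one block: (8-3+1)! × 3! = 720 × 6 = 4320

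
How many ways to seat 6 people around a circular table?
Circular: fix one position, arrange the rest. (6-1)! = 120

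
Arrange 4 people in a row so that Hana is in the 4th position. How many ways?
Fix one position: (4-1)! = 6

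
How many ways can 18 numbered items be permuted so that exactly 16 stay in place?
Choose the 16 fixed points C(18,16) = 153, derange the rest: !2 = Σ_{j=0}^{2} (-1)^j·2!/j! = 2 - 2 + 1 = 1. Product = 153 × 1 = 153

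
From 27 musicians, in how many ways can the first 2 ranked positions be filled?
P(27,2) = 27!/(27-2)! = 702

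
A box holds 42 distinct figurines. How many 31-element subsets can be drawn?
C(42,31) = 42!/(31!×11!) = 4280561376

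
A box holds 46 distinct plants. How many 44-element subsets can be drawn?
C(46,44) = 46!/(44!×2!) = 1035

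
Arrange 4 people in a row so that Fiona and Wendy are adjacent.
Treat as block: (4-1)! × 2! = 6 × 2 = 12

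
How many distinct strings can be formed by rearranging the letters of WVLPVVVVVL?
10! / (6! × 1! × 2! × 1!) = 2520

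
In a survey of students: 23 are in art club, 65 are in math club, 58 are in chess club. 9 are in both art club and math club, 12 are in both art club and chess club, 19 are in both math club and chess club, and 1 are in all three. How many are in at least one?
|A∪B∪C| = 23+65+58-9-12-19+1 = 107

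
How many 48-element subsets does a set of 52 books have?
C(52,48) = 52!/(48!×4!) = 270725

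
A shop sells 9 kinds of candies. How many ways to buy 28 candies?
C(28+9-1, 9-1) = C(36, 8) = 30260340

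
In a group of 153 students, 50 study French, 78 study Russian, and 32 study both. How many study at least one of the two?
|A∪B| = |A| + |B| - |A∩B| = 50 + 78 - 32 = 96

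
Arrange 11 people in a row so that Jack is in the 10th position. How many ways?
Fix one position: (11-1)! = 3628800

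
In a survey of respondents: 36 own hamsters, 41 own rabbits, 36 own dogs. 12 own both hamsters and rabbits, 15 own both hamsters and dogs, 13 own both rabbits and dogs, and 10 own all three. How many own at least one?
|A∪B∪C| = 36+41+36-12-15-13+10 = 83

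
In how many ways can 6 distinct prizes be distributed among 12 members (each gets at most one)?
P(12,6) = 12!/(12-6)! = 665280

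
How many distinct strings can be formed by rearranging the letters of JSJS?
4! / (2! × 2!) = 6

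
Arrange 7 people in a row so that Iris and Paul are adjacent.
Treat as block: (7-1)! × 2! = 720 × 2 = 1440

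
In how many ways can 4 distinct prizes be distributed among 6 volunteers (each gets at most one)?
P(6,4) = 6!/(6-4)! = 360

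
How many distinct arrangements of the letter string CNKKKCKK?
8! / (5! × 1! × 2!) = 168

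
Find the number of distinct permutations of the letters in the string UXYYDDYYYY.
10! / (6! × 2! × 1! × 1!) = 2520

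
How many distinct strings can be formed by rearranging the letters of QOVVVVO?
7! / (1! × 4! × 2!) = 105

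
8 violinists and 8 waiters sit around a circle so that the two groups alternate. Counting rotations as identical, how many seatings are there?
Fix one of the violinists: (8-1)! ways for the remaining violinists, × 8! ways for the waiters = 5040 × 40320 = 203212800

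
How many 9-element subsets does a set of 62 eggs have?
C(62,9) = 62!/(9!×53!) = 20286591270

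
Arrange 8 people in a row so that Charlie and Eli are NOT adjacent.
Total - adjacent = 8! - (8-1)!×2 = 40320 - 10080 = 30240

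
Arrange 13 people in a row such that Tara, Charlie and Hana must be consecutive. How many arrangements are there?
Treat the 3 as one block: (13-3+1)! × 3! = 39916800 × 6 = 239500800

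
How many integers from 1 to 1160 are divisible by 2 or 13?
⌊1160/2⌋ + ⌊1160/13⌋ - ⌊1160/26⌋ = 580 + 89 - 44 = 625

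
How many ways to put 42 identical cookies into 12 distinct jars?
C(42+12-1, 12-1) = C(53, 11) = 76223753060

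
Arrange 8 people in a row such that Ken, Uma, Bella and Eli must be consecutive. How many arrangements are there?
Treat the 4 as one block: (8-4+1)! × 4! = 120 × 24 = 2880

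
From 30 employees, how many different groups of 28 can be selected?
C(30,28) = 30!/(28!×2!) = 435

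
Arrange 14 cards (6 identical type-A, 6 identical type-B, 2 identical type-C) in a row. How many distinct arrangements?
14! / (6! × 6! × 2!) = 84084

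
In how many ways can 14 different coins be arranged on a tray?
14! = 87178291200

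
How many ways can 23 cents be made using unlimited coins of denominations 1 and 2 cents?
Coefficient of x^23 in 1/(1-x^1) · 1/(1-x^2). Use j coins of 2 for j = 0..⌊23/2⌋ = 11, the rest in 1s: 11 + 1 = 12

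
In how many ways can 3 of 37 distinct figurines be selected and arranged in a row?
P(37,3) = 37!/(37-3)! = 46620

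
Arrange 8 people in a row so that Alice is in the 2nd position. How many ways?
Fix one position: (8-1)! = 5040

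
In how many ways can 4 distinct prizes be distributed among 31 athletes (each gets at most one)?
P(31,4) = 31!/(31-4)! = 755160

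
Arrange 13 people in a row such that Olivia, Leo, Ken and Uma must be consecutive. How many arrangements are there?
Treat the 4 as one block: (13-4+1)! × 4! = 3628800 × 24 = 87091200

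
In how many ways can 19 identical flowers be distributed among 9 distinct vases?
C(19+9-1, 9-1) = C(27, 8) = 2220075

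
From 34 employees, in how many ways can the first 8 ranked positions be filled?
P(34,8) = 34!/(34-8)! = 732058145280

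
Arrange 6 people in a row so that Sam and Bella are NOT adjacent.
Total - adjacent = 6! - (6-1)!×2 = 720 - 240 = 480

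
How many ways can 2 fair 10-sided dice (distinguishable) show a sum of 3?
Coefficient of x^3 in (x + x² + ... + x^10)^2. By inclusion-exclusion on dice exceeding 10: Σ_j (-1)^j C(2,j)·C(3-1-10j, 1) = C(2,0)·C(2,1) = 1·2 = 2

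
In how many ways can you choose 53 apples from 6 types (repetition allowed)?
C(53+6-1, 6-1) = C(58, 5) = 4582116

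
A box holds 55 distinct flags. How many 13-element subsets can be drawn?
C(55,13) = 55!/(13!×42!) = 1451182990950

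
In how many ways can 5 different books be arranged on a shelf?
5! = 120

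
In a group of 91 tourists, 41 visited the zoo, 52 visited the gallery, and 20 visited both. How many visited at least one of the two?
|A∪B| = |A| + |B| - |A∩B| = 41 + 52 - 20 = 73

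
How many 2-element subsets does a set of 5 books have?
C(5,2) = 5!/(2!×3!) = 10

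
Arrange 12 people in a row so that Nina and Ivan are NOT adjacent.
Total - adjacent = 12! - (12-1)!×2 = 479001600 - 79833600 = 399168000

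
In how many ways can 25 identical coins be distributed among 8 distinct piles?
C(25+8-1, 8-1) = C(32, 7) = 3365856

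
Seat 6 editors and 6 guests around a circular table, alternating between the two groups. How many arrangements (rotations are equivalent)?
Fix one of the editors: (6-1)! ways for the remaining editors, × 6! ways for the guests = 120 × 720 = 86400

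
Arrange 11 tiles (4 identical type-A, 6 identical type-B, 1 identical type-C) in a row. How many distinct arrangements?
11! / (4! × 6! × 1!) = 2310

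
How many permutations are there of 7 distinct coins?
7! = 5040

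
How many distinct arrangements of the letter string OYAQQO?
6! / (2! × 1! × 2! × 1!) = 180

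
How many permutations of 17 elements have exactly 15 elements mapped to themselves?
Choose the 15 fixed points C(17,15) = 136, derange the rest: !2 = Σ_{j=0}^{2} (-1)^j·2!/j! = 2 - 2 + 1 = 1. Product = 136 × 1 = 136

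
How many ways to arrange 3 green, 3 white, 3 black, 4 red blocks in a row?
13! / (3! × 3! × 3! × 4!) = 1201200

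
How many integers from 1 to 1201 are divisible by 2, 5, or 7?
⌊1201/2⌋+⌊1201/5⌋+⌊1201/7⌋ - ⌊1201/10⌋-⌊1201/14⌋-⌊1201/35⌋ + ⌊1201/70⌋ = 600+240+171 - 120-85-34 + 17 = 789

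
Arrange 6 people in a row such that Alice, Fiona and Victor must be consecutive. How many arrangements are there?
Treat the 3 as one block: (6-3+1)! × 3! = 24 × 6 = 144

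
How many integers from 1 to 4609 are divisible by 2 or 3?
⌊4609/2⌋ + ⌊4609/3⌋ - ⌊4609/6⌋ = 2304 + 1536 - 768 = 3072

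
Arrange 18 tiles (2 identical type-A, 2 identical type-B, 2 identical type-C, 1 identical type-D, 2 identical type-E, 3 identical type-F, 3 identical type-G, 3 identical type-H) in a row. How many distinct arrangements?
18! / (2! × 2! × 2! × 1! × 2! × 3! × 3! × 3!) = 1852538688000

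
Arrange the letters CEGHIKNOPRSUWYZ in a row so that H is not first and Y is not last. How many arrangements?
By inclusion-exclusion: 15! - 2×(15-1)! + (15-2)! = 1307674368000 - 174356582400 + 6227020800 = 1139544806400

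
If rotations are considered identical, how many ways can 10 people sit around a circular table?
Circular: fix one position, arrange the rest. (10-1)! = 362880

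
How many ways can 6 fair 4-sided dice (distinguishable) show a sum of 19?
Coefficient of x^19 in (x + x² + ... + x^4)^6. By inclusion-exclusion on dice exceeding 4: Σ_j (-1)^j C(6,j)·C(19-1-4j, 5) = C(6,0)·C(18,5) - C(6,1)·C(14,5) + C(6,2)·C(10,5) - C(6,3)·C(6,5) = 1·8568 - 6·2002 + 15·252 - 20·6 = 216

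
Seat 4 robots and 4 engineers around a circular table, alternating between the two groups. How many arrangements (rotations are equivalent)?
Fix one of the robots: (4-1)! ways for the remaining robots, × 4! ways for the engineers = 6 × 24 = 144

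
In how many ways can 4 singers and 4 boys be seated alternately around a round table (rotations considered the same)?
Fix one of the singers: (4-1)! ways for the remaining singers, × 4! ways for the boys = 6 × 24 = 144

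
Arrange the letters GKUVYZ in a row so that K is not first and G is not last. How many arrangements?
By inclusion-exclusion: 6! - 2×(6-1)! + (6-2)! = 720 - 240 + 24 = 504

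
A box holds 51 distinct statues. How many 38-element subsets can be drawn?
C(51,38) = 51!/(38!×13!) = 476260169700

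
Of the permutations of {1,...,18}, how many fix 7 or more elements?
Exactly j fixed points: C(18,j)·!(18-j); sum over j ≥ 7 (derangement numbers via !m = (m-1)·(!(m-1) + !(m-2)): !0..!11 = 1, 0, 1, 2, 9, 44, 265, 1854, 14833, 133496, 1334961, 14684570). Σ_{j=7}^{18} C(18,j)·!(18-j) = C(18,7)·!11 + C(18,8)·!10 + C(18,9)·!9 + C(18,10)·!8 + C(18,11)·!7 + C(18,12)·!6 + C(18,13)·!5 + C(18,14)·!4 + C(18,15)·!3 + C(18,16)·!2 + C(18,17)·!1 + C(18,18)·!0 = 31824·14684570 + 43758·1334961 + 48620·133496 + 43758·14833 + 31824·1854 + 18564·265 + 8568·44 + 3060·9 + 816·2 + 153·1 + 18·0 + 1·1 = 532940944526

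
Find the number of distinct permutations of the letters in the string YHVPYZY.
7! / (1! × 1! × 1! × 3! × 1!) = 840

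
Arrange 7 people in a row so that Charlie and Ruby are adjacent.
Treat as block: (7-1)! × 2! = 720 × 2 = 1440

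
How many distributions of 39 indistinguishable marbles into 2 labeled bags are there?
C(39+2-1, 2-1) = C(40, 1) = 40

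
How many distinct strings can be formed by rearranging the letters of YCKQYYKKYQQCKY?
14! / (3! × 2! × 4! × 5!) = 2522520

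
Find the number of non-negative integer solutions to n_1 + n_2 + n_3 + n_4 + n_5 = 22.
C(22+5-1, 5-1) = C(26, 4) = 14950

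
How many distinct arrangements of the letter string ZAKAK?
5! / (1! × 2! × 2!) = 30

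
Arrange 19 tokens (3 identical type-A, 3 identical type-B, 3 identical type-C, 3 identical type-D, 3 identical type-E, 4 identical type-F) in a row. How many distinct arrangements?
19! / (3! × 3! × 3! × 3! × 3! × 4!) = 651819168000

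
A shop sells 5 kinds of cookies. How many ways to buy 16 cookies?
C(16+5-1, 5-1) = C(20, 4) = 4845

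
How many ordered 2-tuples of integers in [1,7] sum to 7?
Coefficient of x^7 in (x + x² + ... + x^7)^2. By inclusion-exclusion on dice exceeding 7: Σ_j (-1)^j C(2,j)·C(7-1-7j, 1) = C(2,0)·C(6,1) = 1·6 = 6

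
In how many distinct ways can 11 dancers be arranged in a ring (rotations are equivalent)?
Circular: fix one position, arrange the rest. (11-1)! = 3628800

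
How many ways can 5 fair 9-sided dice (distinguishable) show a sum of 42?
Coefficient of x^42 in (x + x² + ... + x^9)^5. By inclusion-exclusion on dice exceeding 9: Σ_j (-1)^j C(5,j)·C(42-1-9j, 4) = C(5,0)·C(41,4) - C(5,1)·C(32,4) + C(5,2)·C(23,4) - C(5,3)·C(14,4) + C(5,4)·C(5,4) = 1·101270 - 5·35960 + 10·8855 - 10·1001 + 5·5 = 35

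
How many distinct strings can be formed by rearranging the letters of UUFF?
4! / (2! × 2!) = 6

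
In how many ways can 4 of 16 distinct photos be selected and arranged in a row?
P(16,4) = 16!/(16-4)! = 43680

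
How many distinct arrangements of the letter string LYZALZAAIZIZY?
13! / (2! × 2! × 2! × 4! × 3!) = 5405400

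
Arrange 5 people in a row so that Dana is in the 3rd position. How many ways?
Fix one position: (5-1)! = 24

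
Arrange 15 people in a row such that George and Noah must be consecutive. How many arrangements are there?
Treat the 2 as one block: (15-2+1)! × 2! = 87178291200 × 2 = 174356582400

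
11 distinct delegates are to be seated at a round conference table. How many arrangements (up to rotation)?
Circular: fix one position, arrange the rest. (11-1)! = 3628800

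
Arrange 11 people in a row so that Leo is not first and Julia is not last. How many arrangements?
By inclusion-exclusion: 11! - 2×(11-1)! + (11-2)! = 39916800 - 7257600 + 362880 = 33022080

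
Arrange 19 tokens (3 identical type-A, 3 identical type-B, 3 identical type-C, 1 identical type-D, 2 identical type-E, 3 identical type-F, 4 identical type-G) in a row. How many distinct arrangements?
19! / (3! × 3! × 3! × 1! × 2! × 3! × 4!) = 1955457504000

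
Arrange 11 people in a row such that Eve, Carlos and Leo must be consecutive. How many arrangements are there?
Treat the 3 as one block: (11-3+1)! × 3! = 362880 × 6 = 2177280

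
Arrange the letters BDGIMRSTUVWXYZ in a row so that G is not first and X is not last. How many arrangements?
By inclusion-exclusion: 14! - 2×(14-1)! + (14-2)! = 87178291200 - 12454041600 + 479001600 = 75203251200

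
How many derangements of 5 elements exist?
!5 = Σ_{j=0}^{5} (-1)^j·5!/j! = 120 - 120 + 60 - 20 + 5 - 1 = 44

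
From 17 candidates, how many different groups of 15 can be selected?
C(17,15) = 17!/(15!×2!) = 136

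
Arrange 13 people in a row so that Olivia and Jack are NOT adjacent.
Total - adjacent = 13! - (13-1)!×2 = 6227020800 - 958003200 = 5269017600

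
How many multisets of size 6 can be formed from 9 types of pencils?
C(6+9-1, 9-1) = C(14, 8) = 3003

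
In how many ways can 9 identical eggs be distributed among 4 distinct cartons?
C(9+4-1, 4-1) = C(12, 3) = 220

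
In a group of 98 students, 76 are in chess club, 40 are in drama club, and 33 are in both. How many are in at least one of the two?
|A∪B| = |A| + |B| - |A∩B| = 76 + 40 - 33 = 83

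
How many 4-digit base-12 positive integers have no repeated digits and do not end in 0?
Last digit: 11 nonzero choices. First digit: 10 (nonzero, ≠last). Middle 2: P(10,2) = 90. Total = 9900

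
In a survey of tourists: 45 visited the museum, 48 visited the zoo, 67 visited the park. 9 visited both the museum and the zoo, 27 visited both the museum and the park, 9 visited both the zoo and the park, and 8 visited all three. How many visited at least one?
|A∪B∪C| = 45+48+67-9-27-9+8 = 123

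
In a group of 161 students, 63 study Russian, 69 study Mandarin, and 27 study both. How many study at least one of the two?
|A∪B| = |A| + |B| - |A∩B| = 63 + 69 - 27 = 105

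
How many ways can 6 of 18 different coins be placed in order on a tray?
P(18,6) = 18!/(18-6)! = 13366080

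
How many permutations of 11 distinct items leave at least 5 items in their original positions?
Exactly j fixed points: C(11,j)·!(11-j); sum over j ≥ 5 (derangement numbers via !m = (m-1)·(!(m-1) + !(m-2)): !0..!6 = 1, 0, 1, 2, 9, 44, 265). Σ_{j=5}^{11} C(11,j)·!(11-j) = C(11,5)·!6 + C(11,6)·!5 + C(11,7)·!4 + C(11,8)·!3 + C(11,9)·!2 + C(11,10)·!1 + C(11,11)·!0 = 462·265 + 462·44 + 330·9 + 165·2 + 55·1 + 11·0 + 1·1 = 146114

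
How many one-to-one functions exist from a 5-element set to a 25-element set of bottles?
P(25,5) = 25!/(25-5)! = 6375600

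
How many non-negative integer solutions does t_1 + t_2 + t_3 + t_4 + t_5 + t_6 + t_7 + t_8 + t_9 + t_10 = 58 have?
C(58+10-1, 10-1) = C(67, 9) = 42757703560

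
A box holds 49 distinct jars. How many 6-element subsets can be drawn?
C(49,6) = 49!/(6!×43!) = 13983816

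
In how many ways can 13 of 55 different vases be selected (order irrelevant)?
C(55,13) = 55!/(13!×42!) = 1451182990950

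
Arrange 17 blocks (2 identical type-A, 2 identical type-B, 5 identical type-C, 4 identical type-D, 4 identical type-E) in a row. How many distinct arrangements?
17! / (2! × 2! × 5! × 4! × 4!) = 1286485200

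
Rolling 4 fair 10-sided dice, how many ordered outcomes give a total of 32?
Coefficient of x^32 in (x + x² + ... + x^10)^4. By inclusion-exclusion on dice exceeding 10: Σ_j (-1)^j C(4,j)·C(32-1-10j, 3) = C(4,0)·C(31,3) - C(4,1)·C(21,3) + C(4,2)·C(11,3) = 1·4495 - 4·1330 + 6·165 = 165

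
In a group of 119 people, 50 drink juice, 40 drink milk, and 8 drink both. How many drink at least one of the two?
|A∪B| = |A| + |B| - |A∩B| = 50 + 40 - 8 = 82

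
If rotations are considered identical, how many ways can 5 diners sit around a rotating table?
Circular: fix one position, arrange the rest. (5-1)! = 24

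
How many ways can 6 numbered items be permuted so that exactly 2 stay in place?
Choose the 2 fixed points C(6,2) = 15, derange the rest: !4 = Σ_{j=0}^{4} (-1)^j·4!/j! = 24 - 24 + 12 - 4 + 1 = 9. Product = 15 × 9 = 135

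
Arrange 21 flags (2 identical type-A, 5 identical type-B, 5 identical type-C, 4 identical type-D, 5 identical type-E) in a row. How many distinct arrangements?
21! / (2! × 5! × 5! × 4! × 5!) = 615969113760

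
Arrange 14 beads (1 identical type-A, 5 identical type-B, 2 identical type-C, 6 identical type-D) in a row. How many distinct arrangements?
14! / (1! × 5! × 2! × 6!) = 504504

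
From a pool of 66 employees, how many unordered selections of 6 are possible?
C(66,6) = 66!/(6!×60!) = 90858768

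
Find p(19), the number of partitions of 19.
Pentagonal recurrence p(n) = p(n-1) + p(n-2) - p(n-5) - p(n-7) + p(n-12) + p(n-15) - ... gives p(0..18) = 1, 1, 2, 3, 5, 7, 11, 15, 22, 30, 42, 56, 77, 101, 135, 176, 231, 297, 385. p(19) = p(18) + p(17) - p(14) - p(12) + p(7) + p(4) = 385 + 297 - 135 - 77 + 15 + 5 = 490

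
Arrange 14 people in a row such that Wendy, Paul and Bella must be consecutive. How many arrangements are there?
Treat the 3 as one block: (14-3+1)! × 3! = 479001600 × 6 = 2874009600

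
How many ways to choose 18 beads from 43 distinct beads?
C(43,18) = 43!/(18!×25!) = 608359048206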